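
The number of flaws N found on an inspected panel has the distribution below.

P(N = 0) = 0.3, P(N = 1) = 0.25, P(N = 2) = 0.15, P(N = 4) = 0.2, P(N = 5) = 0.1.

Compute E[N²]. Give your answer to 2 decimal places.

6.55

E[N²] = (0)²(0.3) + (1)²(0.25) + (2)²(0.15) + (4)²(0.2) + (5)²(0.1) = 6.55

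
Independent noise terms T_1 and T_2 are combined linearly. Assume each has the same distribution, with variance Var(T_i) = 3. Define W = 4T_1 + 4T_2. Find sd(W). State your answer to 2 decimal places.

9.80

By independence, Var(W) = (4)²Var(T_1) + (4)²Var(T_2)
= (4)²·3 + (4)²·3 = 96
sd(W) = √96 ≈ 9.80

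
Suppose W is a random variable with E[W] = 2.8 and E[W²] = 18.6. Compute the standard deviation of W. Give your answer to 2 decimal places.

3.28

V(W) = 18.6 − (2.8)² = 10.76
sd(W) = √10.76 ≈ 3.28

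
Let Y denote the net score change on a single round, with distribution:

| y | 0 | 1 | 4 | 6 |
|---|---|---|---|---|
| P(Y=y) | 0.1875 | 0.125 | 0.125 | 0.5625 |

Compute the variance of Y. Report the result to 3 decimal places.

6.375

E[Y] = (0)(0.1875) + (1)(0.125) + (4)(0.125) + (6)(0.5625) = 4
E[Y²] = (0)²(0.1875) + (1)²(0.125) + (4)²(0.125) + (6)²(0.5625) = 22.375
Var(Y) = E[Y²] − (E[Y])² = 22.375 − (4)² = 6.375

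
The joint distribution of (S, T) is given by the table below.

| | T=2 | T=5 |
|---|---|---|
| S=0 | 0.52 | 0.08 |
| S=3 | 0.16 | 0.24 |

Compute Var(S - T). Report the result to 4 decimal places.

2.1024

E[S] = 1.2,  E[T] = 2.96,  E[ST] = 4.56
Var(S) = 3.6 − (1.2)² = 2.16;  Var(T) = 10.72 − (2.96)² = 1.9584
cov(S,T) = 4.56 − (1.2)(2.96) = 1.008
Var(S - T) = (1)²·2.16 + (-1)²·1.9584 + 2·(1)·(-1)·1.008 = 2.1024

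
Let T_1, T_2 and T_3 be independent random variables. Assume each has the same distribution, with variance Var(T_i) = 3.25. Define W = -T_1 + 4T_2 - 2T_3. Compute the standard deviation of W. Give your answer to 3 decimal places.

By independence, Var(W) = (-1)²Var(T_1) + (4)²Var(T_2) + (-2)²Var(T_3)
= (-1)²·3.25 + (4)²·3.25 + (-2)²·3.25 = 68.25
SD(W) = √68.25 ≈ 8.261

8.261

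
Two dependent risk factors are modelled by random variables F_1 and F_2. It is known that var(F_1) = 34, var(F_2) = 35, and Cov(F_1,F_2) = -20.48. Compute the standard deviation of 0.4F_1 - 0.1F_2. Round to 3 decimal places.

var(0.4F_1 - 0.1F_2) = (0.4)²·var(F_1) + (-0.1)²·var(F_2) + 2·(0.4)·(-0.1)·Cov(F_1,F_2)
= 0.16·34 + 0.01·35 + -0.08·-20.48 = 7.4284
SD(0.4F_1 - 0.1F_2) = √7.4284 ≈ 2.726

2.726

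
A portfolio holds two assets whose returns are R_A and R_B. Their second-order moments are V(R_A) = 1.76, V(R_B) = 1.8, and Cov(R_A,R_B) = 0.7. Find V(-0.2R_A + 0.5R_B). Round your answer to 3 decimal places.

0.380

V(-0.2R_A + 0.5R_B) = (-0.2)²·V(R_A) + (0.5)²·V(R_B) + 2·(-0.2)·(0.5)·Cov(R_A,R_B)
= 0.04·1.76 + 0.25·1.8 + -0.2·0.7 = 0.3804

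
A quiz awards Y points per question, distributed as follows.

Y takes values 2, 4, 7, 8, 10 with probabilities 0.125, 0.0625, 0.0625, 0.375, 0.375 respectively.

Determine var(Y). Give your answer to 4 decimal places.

6.9648

E[Y] = (2)(0.125) + (4)(0.0625) + (7)(0.0625) + (8)(0.375) + (10)(0.375) = 7.6875
E[Y²] = (2)²(0.125) + (4)²(0.0625) + (7)²(0.0625) + (8)²(0.375) + (10)²(0.375) = 66.0625
var(Y) = E[Y²] − (E[Y])² = 66.0625 − (7.6875)² = 6.96484375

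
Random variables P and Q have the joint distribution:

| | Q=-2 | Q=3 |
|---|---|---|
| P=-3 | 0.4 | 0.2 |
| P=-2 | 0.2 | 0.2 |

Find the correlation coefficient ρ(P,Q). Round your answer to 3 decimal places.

E[P] = -2.6,  E[Q] = 0
E[PQ] = 0.2
Cov(P,Q) = E[PQ] − E[P]E[Q] = 0.2 − (-2.6)(0) = 0.2
var(P) = 0.24,  var(Q) = 6
ρ = 0.2 / √(0.24·6) ≈ 0.167

0.167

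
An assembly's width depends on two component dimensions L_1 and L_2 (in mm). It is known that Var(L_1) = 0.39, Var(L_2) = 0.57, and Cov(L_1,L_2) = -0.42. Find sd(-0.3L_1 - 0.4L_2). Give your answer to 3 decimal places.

Var(-0.3L_1 - 0.4L_2) = (-0.3)²·Var(L_1) + (-0.4)²·Var(L_2) + 2·(-0.3)·(-0.4)·Cov(L_1,L_2)
= 0.09·0.39 + 0.16·0.57 + 0.24·-0.42 = 0.0255
sd(-0.3L_1 - 0.4L_2) = √0.0255 ≈ 0.160

0.160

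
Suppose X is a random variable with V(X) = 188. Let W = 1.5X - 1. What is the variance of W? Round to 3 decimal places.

423.000

V(1.5X - 1) = (1.5)²·V(X) = 2.25·188 = 423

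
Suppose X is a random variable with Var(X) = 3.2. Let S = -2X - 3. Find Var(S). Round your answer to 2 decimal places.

12.80

Var(-2X - 3) = (-2)²·Var(X) = 4·3.2 = 12.8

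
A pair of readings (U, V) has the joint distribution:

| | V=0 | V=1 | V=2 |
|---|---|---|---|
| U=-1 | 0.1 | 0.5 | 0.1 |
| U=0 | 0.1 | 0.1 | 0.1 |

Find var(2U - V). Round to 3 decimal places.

E[U] = -0.7,  E[V] = 1,  E[UV] = -0.7
var(U) = 0.7 − (-0.7)² = 0.21;  var(V) = 1.4 − (1)² = 0.4
cov(U,V) = -0.7 − (-0.7)(1) = 0
var(2U - V) = (2)²·0.21 + (-1)²·0.4 + 2·(2)·(-1)·0 = 1.24

1.240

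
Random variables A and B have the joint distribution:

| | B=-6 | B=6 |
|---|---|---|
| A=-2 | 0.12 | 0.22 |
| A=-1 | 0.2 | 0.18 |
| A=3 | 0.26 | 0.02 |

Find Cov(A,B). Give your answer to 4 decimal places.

E[A] = -0.22,  E[B] = -0.96
E[AB] = -5.4
Cov(A,B) = E[AB] − E[A]E[B] = -5.4 − (-0.22)(-0.96) = -5.6112

-5.6112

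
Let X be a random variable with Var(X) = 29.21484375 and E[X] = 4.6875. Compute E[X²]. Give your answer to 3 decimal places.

51.188

E[X²] = Var(X) + (E[X])² = 29.21484375 + (4.6875)² = 51.1875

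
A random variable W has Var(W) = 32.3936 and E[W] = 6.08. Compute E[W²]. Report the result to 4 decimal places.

69.3600

E[W²] = Var(W) + (E[W])² = 32.3936 + (6.08)² = 69.36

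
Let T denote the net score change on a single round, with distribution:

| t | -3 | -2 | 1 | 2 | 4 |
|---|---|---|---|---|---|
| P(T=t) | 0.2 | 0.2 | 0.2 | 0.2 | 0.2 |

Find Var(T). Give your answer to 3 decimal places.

6.640

E[T] = (-3)(0.2) + (-2)(0.2) + (1)(0.2) + (2)(0.2) + (4)(0.2) = 0.4
E[T²] = (-3)²(0.2) + (-2)²(0.2) + (1)²(0.2) + (2)²(0.2) + (4)²(0.2) = 6.8
Var(T) = E[T²] − (E[T])² = 6.8 − (0.4)² = 6.64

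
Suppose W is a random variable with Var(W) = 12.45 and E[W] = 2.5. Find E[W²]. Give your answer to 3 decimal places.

18.700

E[W²] = Var(W) + (E[W])² = 12.45 + (2.5)² = 18.7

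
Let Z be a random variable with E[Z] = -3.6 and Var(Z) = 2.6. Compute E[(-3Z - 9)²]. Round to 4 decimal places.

26.6400

E[-3Z - 9] = -3·-3.6 − 9 = 1.8
Var(-3Z - 9) = (-3)²·2.6 = 23.4
E[(-3Z - 9)²] = Var((-3Z - 9)) + (E[(-3Z - 9)])² = 23.4 + (1.8)² = 26.64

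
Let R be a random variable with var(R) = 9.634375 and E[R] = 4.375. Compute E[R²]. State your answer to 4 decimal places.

28.7750

E[R²] = var(R) + (E[R])² = 9.634375 + (4.375)² = 28.775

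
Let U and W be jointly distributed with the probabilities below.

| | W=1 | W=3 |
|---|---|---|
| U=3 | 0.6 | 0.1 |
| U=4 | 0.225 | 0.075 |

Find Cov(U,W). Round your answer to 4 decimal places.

E[U] = 3.3,  E[W] = 1.35
E[UW] = 4.5
Cov(U,W) = E[UW] − E[U]E[W] = 4.5 − (3.3)(1.35) = 0.045

0.0450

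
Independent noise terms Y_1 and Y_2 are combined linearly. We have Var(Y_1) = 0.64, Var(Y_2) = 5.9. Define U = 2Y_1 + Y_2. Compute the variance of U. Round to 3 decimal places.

8.460

By independence, Var(U) = (2)²Var(Y_1) + (1)²Var(Y_2)
= (2)²·0.64 + (1)²·5.9 = 8.46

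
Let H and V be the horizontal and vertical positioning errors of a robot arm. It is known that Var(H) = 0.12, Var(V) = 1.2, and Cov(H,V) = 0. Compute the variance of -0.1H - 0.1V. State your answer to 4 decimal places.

0.0132

Var(-0.1H - 0.1V) = (-0.1)²·Var(H) + (-0.1)²·Var(V) + 2·(-0.1)·(-0.1)·Cov(H,V)
= 0.01·0.12 + 0.01·1.2 + 0.02·0 = 0.0132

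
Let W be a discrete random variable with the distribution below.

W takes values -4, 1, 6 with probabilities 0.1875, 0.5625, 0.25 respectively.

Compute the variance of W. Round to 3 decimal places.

E[W] = (-4)(0.1875) + (1)(0.5625) + (6)(0.25) = 1.3125
E[W²] = (-4)²(0.1875) + (1)²(0.5625) + (6)²(0.25) = 12.5625
var(W) = E[W²] − (E[W])² = 12.5625 − (1.3125)² = 10.83984375

10.840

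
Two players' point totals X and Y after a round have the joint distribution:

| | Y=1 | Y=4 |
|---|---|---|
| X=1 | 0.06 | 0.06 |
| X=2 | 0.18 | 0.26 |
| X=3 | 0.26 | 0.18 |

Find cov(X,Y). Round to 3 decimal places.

E[X] = 2.32,  E[Y] = 2.5
E[XY] = 5.68
cov(X,Y) = E[XY] − E[X]E[Y] = 5.68 − (2.32)(2.5) = -0.12

-0.120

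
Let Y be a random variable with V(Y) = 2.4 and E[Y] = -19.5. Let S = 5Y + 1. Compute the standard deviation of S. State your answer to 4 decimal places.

7.7460

V(5Y + 1) = (5)²·2.4 = 60
SD(S) = √60 ≈ 7.7460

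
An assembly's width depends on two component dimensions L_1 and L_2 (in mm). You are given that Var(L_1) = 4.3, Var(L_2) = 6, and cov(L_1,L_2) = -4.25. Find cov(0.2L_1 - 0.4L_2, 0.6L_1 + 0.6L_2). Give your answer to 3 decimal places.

-0.414

cov(0.2L_1 - 0.4L_2, 0.6L_1 + 0.6L_2) = (0.2)(0.6)Var(L_1) + (-0.4)(0.6)Var(L_2) + [(0.2)(0.6) + (-0.4)(0.6)]cov(L_1,L_2)
= 0.12·4.3 + -0.24·6 + -0.12·-4.25 = -0.414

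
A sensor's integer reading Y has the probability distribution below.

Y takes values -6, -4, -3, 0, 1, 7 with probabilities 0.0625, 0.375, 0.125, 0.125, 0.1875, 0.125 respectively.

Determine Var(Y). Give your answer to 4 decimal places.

14.2773

E[Y] = (-6)(0.0625) + (-4)(0.375) + (-3)(0.125) + (0)(0.125) + (1)(0.1875) + (7)(0.125) = -1.1875
E[Y²] = (-6)²(0.0625) + (-4)²(0.375) + (-3)²(0.125) + (0)²(0.125) + (1)²(0.1875) + (7)²(0.125) = 15.6875
Var(Y) = E[Y²] − (E[Y])² = 15.6875 − (-1.1875)² = 14.27734375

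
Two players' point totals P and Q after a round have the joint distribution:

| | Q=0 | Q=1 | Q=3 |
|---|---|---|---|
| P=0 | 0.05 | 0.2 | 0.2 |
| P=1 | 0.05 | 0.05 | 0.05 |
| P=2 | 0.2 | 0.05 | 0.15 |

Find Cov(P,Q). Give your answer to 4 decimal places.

-0.2250

E[P] = 0.95,  E[Q] = 1.5
E[PQ] = 1.2
Cov(P,Q) = E[PQ] − E[P]E[Q] = 1.2 − (0.95)(1.5) = -0.225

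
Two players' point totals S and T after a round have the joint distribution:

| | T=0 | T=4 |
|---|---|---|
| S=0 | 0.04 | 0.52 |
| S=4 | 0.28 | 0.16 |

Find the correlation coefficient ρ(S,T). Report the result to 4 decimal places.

E[S] = 1.76,  E[T] = 2.72
E[ST] = 2.56
Cov(S,T) = E[ST] − E[S]E[T] = 2.56 − (1.76)(2.72) = -2.2272
Var(S) = 3.9424,  Var(T) = 3.4816
ρ = -2.2272 / √(3.9424·3.4816) ≈ -0.6012

-0.6012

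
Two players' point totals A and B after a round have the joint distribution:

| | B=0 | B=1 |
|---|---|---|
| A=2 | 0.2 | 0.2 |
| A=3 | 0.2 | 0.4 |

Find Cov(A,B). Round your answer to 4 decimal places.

E[A] = 2.6,  E[B] = 0.6
E[AB] = 1.6
Cov(A,B) = E[AB] − E[A]E[B] = 1.6 − (2.6)(0.6) = 0.04

0.0400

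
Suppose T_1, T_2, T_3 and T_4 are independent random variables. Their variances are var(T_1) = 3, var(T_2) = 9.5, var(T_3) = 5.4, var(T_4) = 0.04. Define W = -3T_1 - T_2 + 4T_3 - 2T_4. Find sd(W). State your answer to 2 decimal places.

11.09

By independence, var(W) = (-3)²var(T_1) + (-1)²var(T_2) + (4)²var(T_3) + (-2)²var(T_4)
= (-3)²·3 + (-1)²·9.5 + (4)²·5.4 + (-2)²·0.04 = 123.06
sd(W) = √123.06 ≈ 11.09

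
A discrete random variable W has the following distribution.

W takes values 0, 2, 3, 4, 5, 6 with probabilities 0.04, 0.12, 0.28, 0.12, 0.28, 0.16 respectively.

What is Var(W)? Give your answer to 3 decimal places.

E[W] = (0)(0.04) + (2)(0.12) + (3)(0.28) + (4)(0.12) + (5)(0.28) + (6)(0.16) = 3.92
E[W²] = (0)²(0.04) + (2)²(0.12) + (3)²(0.28) + (4)²(0.12) + (5)²(0.28) + (6)²(0.16) = 17.68
Var(W) = E[W²] − (E[W])² = 17.68 − (3.92)² = 2.3136

2.314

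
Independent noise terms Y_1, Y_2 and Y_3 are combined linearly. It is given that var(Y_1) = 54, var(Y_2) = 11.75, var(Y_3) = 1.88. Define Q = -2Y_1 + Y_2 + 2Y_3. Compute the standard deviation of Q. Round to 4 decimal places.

By independence, var(Q) = (-2)²var(Y_1) + (1)²var(Y_2) + (2)²var(Y_3)
= (-2)²·54 + (1)²·11.75 + (2)²·1.88 = 235.27
sd(Q) = √235.27 ≈ 15.3385

15.3385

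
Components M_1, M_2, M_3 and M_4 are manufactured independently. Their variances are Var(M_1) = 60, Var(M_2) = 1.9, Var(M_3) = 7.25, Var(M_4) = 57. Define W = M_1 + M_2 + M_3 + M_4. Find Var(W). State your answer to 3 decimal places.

By independence, Var(W) = (1)²Var(M_1) + (1)²Var(M_2) + (1)²Var(M_3) + (1)²Var(M_4)
= (1)²·60 + (1)²·1.9 + (1)²·7.25 + (1)²·57 = 126.15

126.150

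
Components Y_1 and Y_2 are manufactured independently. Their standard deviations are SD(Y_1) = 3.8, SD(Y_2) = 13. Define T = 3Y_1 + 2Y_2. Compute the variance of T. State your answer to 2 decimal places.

var(Y_1) = 14.44, var(Y_2) = 169
By independence, var(T) = (3)²var(Y_1) + (2)²var(Y_2)
= (3)²·14.44 + (2)²·169 = 805.96

805.96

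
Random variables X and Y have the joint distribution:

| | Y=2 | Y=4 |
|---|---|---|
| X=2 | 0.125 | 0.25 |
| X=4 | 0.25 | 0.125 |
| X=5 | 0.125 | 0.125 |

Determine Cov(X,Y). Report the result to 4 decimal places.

-0.2500

E[X] = 3.5,  E[Y] = 3
E[XY] = 10.25
Cov(X,Y) = E[XY] − E[X]E[Y] = 10.25 − (3.5)(3) = -0.25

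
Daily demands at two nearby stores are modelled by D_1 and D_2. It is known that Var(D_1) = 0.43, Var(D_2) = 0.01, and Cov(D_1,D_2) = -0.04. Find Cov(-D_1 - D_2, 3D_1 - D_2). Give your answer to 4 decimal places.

Cov(-D_1 - D_2, 3D_1 - D_2) = (-1)(3)Var(D_1) + (-1)(-1)Var(D_2) + [(-1)(-1) + (-1)(3)]Cov(D_1,D_2)
= -3·0.43 + 1·0.01 + -2·-0.04 = -1.2

-1.2000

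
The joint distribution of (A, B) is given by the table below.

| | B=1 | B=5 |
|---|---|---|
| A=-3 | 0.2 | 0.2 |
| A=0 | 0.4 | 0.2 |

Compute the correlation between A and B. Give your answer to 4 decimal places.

E[A] = -1.2,  E[B] = 2.6
E[AB] = -3.6
cov(A,B) = E[AB] − E[A]E[B] = -3.6 − (-1.2)(2.6) = -0.48
Var(A) = 2.16,  Var(B) = 3.84
ρ = -0.48 / √(2.16·3.84) ≈ -0.1667

-0.1667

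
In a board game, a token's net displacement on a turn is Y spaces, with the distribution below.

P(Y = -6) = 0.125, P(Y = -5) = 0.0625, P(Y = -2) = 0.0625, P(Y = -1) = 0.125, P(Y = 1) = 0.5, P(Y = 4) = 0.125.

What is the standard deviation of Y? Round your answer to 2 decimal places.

2.97

E[Y] = (-6)(0.125) + (-5)(0.0625) + (-2)(0.0625) + (-1)(0.125) + (1)(0.5) + (4)(0.125) = -0.3125
E[Y²] = (-6)²(0.125) + (-5)²(0.0625) + (-2)²(0.0625) + (-1)²(0.125) + (1)²(0.5) + (4)²(0.125) = 8.9375
Var(Y) = E[Y²] − (E[Y])² = 8.9375 − (-0.3125)² = 8.83984375
SD(Y) = √8.83984375 ≈ 2.97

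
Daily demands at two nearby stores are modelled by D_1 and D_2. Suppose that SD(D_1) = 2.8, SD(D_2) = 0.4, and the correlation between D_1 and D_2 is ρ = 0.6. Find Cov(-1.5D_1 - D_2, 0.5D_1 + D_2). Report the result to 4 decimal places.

-7.3840

var(D_1) = (2.8)² = 7.84;  var(D_2) = (0.4)² = 0.16
Cov(D_1,D_2) = ρ·SD(D_1)·SD(D_2) = 0.6·2.8·0.4 = 0.672
Cov(-1.5D_1 - D_2, 0.5D_1 + D_2) = (-1.5)(0.5)var(D_1) + (-1)(1)var(D_2) + [(-1.5)(1) + (-1)(0.5)]Cov(D_1,D_2)
= -0.75·7.84 + -1·0.16 + -2·0.672 = -7.384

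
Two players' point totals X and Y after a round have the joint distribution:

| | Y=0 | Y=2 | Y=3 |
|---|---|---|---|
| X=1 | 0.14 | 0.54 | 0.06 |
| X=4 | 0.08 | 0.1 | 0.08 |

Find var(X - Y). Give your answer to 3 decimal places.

2.674

E[X] = 1.78,  E[Y] = 1.7,  E[XY] = 3.02
var(X) = 4.9 − (1.78)² = 1.7316;  var(Y) = 3.82 − (1.7)² = 0.93
Cov(X,Y) = 3.02 − (1.78)(1.7) = -0.006
var(X - Y) = (1)²·1.7316 + (-1)²·0.93 + 2·(1)·(-1)·-0.006 = 2.6736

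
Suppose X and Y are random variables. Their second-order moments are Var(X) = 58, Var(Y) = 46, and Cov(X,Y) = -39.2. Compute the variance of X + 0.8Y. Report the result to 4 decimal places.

24.7200

Var(X + 0.8Y) = (1)²·Var(X) + (0.8)²·Var(Y) + 2·(1)·(0.8)·Cov(X,Y)
= 1·58 + 0.64·46 + 1.6·-39.2 = 24.72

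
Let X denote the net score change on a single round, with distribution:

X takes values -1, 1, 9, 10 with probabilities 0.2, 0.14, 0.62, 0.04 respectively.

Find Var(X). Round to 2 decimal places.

19.51

E[X] = (-1)(0.2) + (1)(0.14) + (9)(0.62) + (10)(0.04) = 5.92
E[X²] = (-1)²(0.2) + (1)²(0.14) + (9)²(0.62) + (10)²(0.04) = 54.56
Var(X) = E[X²] − (E[X])² = 54.56 − (5.92)² = 19.5136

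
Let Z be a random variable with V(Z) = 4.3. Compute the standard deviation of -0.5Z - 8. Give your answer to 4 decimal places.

1.0368

V(-0.5Z - 8) = (-0.5)²·4.3 = 1.075
SD(-0.5Z - 8) = √1.075 ≈ 1.0368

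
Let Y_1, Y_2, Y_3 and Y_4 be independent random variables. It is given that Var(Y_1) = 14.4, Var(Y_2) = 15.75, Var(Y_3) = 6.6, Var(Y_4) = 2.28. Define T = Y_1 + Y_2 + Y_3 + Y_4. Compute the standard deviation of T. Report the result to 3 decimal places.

By independence, Var(T) = (1)²Var(Y_1) + (1)²Var(Y_2) + (1)²Var(Y_3) + (1)²Var(Y_4)
= (1)²·14.4 + (1)²·15.75 + (1)²·6.6 + (1)²·2.28 = 39.03
SD(T) = √39.03 ≈ 6.247

6.247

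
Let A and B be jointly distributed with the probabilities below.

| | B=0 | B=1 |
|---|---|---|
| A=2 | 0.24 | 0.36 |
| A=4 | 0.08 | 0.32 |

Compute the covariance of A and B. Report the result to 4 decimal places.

0.0960

E[A] = 2.8,  E[B] = 0.68
E[AB] = 2
Cov(A,B) = E[AB] − E[A]E[B] = 2 − (2.8)(0.68) = 0.096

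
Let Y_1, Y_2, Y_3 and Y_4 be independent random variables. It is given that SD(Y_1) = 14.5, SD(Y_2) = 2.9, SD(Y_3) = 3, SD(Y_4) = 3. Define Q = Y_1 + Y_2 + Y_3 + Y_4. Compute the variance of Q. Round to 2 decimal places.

Var(Y_1) = 210.25, Var(Y_2) = 8.41, Var(Y_3) = 9, Var(Y_4) = 9
By independence, Var(Q) = (1)²Var(Y_1) + (1)²Var(Y_2) + (1)²Var(Y_3) + (1)²Var(Y_4)
= (1)²·210.25 + (1)²·8.41 + (1)²·9 + (1)²·9 = 236.66

236.66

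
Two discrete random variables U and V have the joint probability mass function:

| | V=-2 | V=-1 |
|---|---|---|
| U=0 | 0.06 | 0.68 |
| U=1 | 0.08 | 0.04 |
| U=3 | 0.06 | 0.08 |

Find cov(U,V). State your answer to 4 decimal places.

E[U] = 0.54,  E[V] = -1.2
E[UV] = -0.8
cov(U,V) = E[UV] − E[U]E[V] = -0.8 − (0.54)(-1.2) = -0.152

-0.1520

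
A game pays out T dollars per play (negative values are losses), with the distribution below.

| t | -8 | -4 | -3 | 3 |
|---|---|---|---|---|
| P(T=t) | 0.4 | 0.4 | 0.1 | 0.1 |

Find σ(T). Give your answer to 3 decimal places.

3.280

E[T] = (-8)(0.4) + (-4)(0.4) + (-3)(0.1) + (3)(0.1) = -4.8
E[T²] = (-8)²(0.4) + (-4)²(0.4) + (-3)²(0.1) + (3)²(0.1) = 33.8
Var(T) = E[T²] − (E[T])² = 33.8 − (-4.8)² = 10.76
σ(T) = √10.76 ≈ 3.280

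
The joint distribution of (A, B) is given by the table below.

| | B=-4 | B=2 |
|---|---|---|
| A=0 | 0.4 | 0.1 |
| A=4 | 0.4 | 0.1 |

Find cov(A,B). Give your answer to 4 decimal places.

E[A] = 2,  E[B] = -2.8
E[AB] = -5.6
cov(A,B) = E[AB] − E[A]E[B] = -5.6 − (2)(-2.8) = 0

0.0000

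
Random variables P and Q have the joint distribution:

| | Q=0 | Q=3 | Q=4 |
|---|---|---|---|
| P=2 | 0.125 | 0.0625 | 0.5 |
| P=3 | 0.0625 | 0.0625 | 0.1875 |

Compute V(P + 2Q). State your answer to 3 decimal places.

E[P] = 2.3125,  E[Q] = 3.125,  E[PQ] = 7.1875
V(P) = 5.5625 − (2.3125)² = 0.21484375;  V(Q) = 12.125 − (3.125)² = 2.359375
Cov(P,Q) = 7.1875 − (2.3125)(3.125) = -0.0390625
V(P + 2Q) = (1)²·0.21484375 + (2)²·2.359375 + 2·(1)·(2)·-0.0390625 = 9.49609375

9.496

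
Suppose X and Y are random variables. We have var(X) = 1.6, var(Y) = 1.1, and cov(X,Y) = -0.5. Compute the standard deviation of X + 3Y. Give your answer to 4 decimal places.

2.9155

var(X + 3Y) = (1)²·var(X) + (3)²·var(Y) + 2·(1)·(3)·cov(X,Y)
= 1·1.6 + 9·1.1 + 6·-0.5 = 8.5
sd(X + 3Y) = √8.5 ≈ 2.9155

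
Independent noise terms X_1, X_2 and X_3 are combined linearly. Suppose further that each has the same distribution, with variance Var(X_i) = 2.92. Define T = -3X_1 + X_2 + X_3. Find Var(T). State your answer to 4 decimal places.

By independence, Var(T) = (-3)²Var(X_1) + (1)²Var(X_2) + (1)²Var(X_3)
= (-3)²·2.92 + (1)²·2.92 + (1)²·2.92 = 32.12

32.1200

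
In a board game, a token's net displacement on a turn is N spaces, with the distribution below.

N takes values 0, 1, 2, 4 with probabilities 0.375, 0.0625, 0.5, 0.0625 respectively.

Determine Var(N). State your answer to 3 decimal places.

E[N] = (0)(0.375) + (1)(0.0625) + (2)(0.5) + (4)(0.0625) = 1.3125
E[N²] = (0)²(0.375) + (1)²(0.0625) + (2)²(0.5) + (4)²(0.0625) = 3.0625
Var(N) = E[N²] − (E[N])² = 3.0625 − (1.3125)² = 1.33984375

1.340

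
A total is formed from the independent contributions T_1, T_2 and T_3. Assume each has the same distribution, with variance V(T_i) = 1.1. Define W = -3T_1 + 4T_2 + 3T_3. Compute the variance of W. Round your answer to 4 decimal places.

By independence, V(W) = (-3)²V(T_1) + (4)²V(T_2) + (3)²V(T_3)
= (-3)²·1.1 + (4)²·1.1 + (3)²·1.1 = 37.4

37.4000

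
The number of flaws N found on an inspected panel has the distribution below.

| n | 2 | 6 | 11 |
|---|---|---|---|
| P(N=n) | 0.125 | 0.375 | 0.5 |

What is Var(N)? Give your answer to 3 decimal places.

10.500

E[N] = (2)(0.125) + (6)(0.375) + (11)(0.5) = 8
E[N²] = (2)²(0.125) + (6)²(0.375) + (11)²(0.5) = 74.5
Var(N) = E[N²] − (E[N])² = 74.5 − (8)² = 10.5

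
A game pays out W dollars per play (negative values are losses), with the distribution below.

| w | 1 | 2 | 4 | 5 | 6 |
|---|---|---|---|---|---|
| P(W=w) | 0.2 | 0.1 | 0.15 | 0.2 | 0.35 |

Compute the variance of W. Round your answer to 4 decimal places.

3.7900

E[W] = (1)(0.2) + (2)(0.1) + (4)(0.15) + (5)(0.2) + (6)(0.35) = 4.1
E[W²] = (1)²(0.2) + (2)²(0.1) + (4)²(0.15) + (5)²(0.2) + (6)²(0.35) = 20.6
Var(W) = E[W²] − (E[W])² = 20.6 − (4.1)² = 3.79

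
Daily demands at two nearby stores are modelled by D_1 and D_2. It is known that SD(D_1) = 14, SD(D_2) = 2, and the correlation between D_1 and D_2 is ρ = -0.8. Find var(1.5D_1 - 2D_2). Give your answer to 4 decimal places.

591.4000

var(D_1) = (14)² = 196;  var(D_2) = (2)² = 4
cov(D_1,D_2) = ρ·SD(D_1)·SD(D_2) = -0.8·14·2 = -22.4
var(1.5D_1 - 2D_2) = (1.5)²·var(D_1) + (-2)²·var(D_2) + 2·(1.5)·(-2)·cov(D_1,D_2)
= 2.25·196 + 4·4 + -6·-22.4 = 591.4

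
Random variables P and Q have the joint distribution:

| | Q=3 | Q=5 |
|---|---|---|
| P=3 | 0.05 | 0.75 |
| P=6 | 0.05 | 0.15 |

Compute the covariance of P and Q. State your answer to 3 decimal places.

-0.180

E[P] = 3.6,  E[Q] = 4.8
E[PQ] = 17.1
Cov(P,Q) = E[PQ] − E[P]E[Q] = 17.1 − (3.6)(4.8) = -0.18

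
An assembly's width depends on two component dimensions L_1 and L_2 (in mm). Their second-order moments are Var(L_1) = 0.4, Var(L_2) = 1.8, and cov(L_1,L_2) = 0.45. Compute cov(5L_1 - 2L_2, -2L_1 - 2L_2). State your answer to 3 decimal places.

0.500

cov(5L_1 - 2L_2, -2L_1 - 2L_2) = (5)(-2)Var(L_1) + (-2)(-2)Var(L_2) + [(5)(-2) + (-2)(-2)]cov(L_1,L_2)
= -10·0.4 + 4·1.8 + -6·0.45 = 0.5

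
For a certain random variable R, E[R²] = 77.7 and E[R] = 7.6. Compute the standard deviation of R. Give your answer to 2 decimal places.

4.47

Var(R) = 77.7 − (7.6)² = 19.94
SD(R) = √19.94 ≈ 4.47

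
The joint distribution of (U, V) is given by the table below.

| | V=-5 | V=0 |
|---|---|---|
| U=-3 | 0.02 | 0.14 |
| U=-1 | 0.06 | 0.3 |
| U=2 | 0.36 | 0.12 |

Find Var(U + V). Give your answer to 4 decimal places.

4.3936

E[U] = 0.12,  E[V] = -2.2,  E[UV] = -3
Var(U) = 3.72 − (0.12)² = 3.7056;  Var(V) = 11 − (-2.2)² = 6.16
Cov(U,V) = -3 − (0.12)(-2.2) = -2.736
Var(U + V) = (1)²·3.7056 + (1)²·6.16 + 2·(1)·(1)·-2.736 = 4.3936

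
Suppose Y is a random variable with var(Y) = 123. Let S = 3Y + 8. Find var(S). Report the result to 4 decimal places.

1107.0000

var(3Y + 8) = (3)²·var(Y) = 9·123 = 1107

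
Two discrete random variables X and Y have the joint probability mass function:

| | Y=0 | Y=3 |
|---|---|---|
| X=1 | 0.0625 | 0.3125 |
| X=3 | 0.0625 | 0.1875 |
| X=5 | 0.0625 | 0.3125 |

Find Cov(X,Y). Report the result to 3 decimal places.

E[X] = 3,  E[Y] = 2.4375
E[XY] = 7.3125
Cov(X,Y) = E[XY] − E[X]E[Y] = 7.3125 − (3)(2.4375) = 0

0.000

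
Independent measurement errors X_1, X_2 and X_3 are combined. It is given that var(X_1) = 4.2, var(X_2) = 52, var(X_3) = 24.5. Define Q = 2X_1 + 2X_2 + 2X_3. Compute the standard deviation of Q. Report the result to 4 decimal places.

17.9666

By independence, var(Q) = (2)²var(X_1) + (2)²var(X_2) + (2)²var(X_3)
= (2)²·4.2 + (2)²·52 + (2)²·24.5 = 322.8
SD(Q) = √322.8 ≈ 17.9666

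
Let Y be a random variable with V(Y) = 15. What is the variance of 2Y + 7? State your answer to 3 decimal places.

V(2Y + 7) = (2)²·V(Y) = 4·15 = 60

60.000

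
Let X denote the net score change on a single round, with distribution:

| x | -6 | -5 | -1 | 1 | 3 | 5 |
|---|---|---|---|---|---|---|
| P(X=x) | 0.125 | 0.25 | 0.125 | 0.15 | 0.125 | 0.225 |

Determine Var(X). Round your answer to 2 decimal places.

E[X] = (-6)(0.125) + (-5)(0.25) + (-1)(0.125) + (1)(0.15) + (3)(0.125) + (5)(0.225) = -0.475
E[X²] = (-6)²(0.125) + (-5)²(0.25) + (-1)²(0.125) + (1)²(0.15) + (3)²(0.125) + (5)²(0.225) = 17.775
Var(X) = E[X²] − (E[X])² = 17.775 − (-0.475)² = 17.549375

17.55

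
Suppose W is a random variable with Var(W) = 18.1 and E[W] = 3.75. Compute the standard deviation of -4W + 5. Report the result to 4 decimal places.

17.0176

Var(-4W + 5) = (-4)²·18.1 = 289.6
sd(-4W + 5) = √289.6 ≈ 17.0176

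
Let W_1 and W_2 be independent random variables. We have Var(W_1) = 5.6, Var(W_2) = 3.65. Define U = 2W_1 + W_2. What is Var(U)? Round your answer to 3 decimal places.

26.050

By independence, Var(U) = (2)²Var(W_1) + (1)²Var(W_2)
= (2)²·5.6 + (1)²·3.65 = 26.05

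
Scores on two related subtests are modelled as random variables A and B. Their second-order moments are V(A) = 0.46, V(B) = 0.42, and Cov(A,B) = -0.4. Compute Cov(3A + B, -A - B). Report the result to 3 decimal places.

-0.200

Cov(3A + B, -A - B) = (3)(-1)V(A) + (1)(-1)V(B) + [(3)(-1) + (1)(-1)]Cov(A,B)
= -3·0.46 + -1·0.42 + -4·-0.4 = -0.2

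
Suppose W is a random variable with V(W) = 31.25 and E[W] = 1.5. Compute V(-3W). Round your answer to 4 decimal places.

281.2500

V(-3W) = (-3)²·V(W) = 9·31.25 = 281.25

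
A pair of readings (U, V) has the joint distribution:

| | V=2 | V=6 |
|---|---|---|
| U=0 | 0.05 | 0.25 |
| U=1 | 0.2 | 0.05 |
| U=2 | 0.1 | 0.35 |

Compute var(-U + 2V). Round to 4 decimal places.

15.2475

E[U] = 1.15,  E[V] = 4.6,  E[UV] = 5.3
var(U) = 2.05 − (1.15)² = 0.7275;  var(V) = 24.8 − (4.6)² = 3.64
Cov(U,V) = 5.3 − (1.15)(4.6) = 0.01
var(-U + 2V) = (-1)²·0.7275 + (2)²·3.64 + 2·(-1)·(2)·0.01 = 15.2475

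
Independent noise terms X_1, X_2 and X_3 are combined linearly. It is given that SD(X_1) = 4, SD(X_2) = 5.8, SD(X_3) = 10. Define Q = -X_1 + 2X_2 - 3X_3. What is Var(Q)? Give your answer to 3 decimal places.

1050.560

Var(X_1) = 16, Var(X_2) = 33.64, Var(X_3) = 100
By independence, Var(Q) = (-1)²Var(X_1) + (2)²Var(X_2) + (-3)²Var(X_3)
= (-1)²·16 + (2)²·33.64 + (-3)²·100 = 1050.56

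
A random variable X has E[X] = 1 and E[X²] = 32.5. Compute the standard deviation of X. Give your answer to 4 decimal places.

5.6125

var(X) = 32.5 − (1)² = 31.5
SD(X) = √31.5 ≈ 5.6125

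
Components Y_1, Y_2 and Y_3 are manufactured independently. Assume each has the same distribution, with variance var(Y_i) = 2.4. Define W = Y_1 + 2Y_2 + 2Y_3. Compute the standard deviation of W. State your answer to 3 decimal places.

4.648

By independence, var(W) = (1)²var(Y_1) + (2)²var(Y_2) + (2)²var(Y_3)
= (1)²·2.4 + (2)²·2.4 + (2)²·2.4 = 21.6
σ(W) = √21.6 ≈ 4.648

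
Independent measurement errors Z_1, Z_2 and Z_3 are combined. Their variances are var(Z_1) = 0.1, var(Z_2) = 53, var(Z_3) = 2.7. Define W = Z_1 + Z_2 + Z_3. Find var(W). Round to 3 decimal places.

55.800

By independence, var(W) = (1)²var(Z_1) + (1)²var(Z_2) + (1)²var(Z_3)
= (1)²·0.1 + (1)²·53 + (1)²·2.7 = 55.8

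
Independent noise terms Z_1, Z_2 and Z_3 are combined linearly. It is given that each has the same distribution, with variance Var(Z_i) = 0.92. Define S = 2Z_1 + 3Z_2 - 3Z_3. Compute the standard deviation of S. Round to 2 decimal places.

4.50

By independence, Var(S) = (2)²Var(Z_1) + (3)²Var(Z_2) + (-3)²Var(Z_3)
= (2)²·0.92 + (3)²·0.92 + (-3)²·0.92 = 20.24
sd(S) = √20.24 ≈ 4.50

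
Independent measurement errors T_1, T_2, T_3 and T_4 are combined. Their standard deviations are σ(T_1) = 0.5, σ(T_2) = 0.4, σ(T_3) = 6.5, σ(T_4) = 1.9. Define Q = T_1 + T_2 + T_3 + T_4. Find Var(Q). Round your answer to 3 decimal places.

Var(T_1) = 0.25, Var(T_2) = 0.16, Var(T_3) = 42.25, Var(T_4) = 3.61
By independence, Var(Q) = (1)²Var(T_1) + (1)²Var(T_2) + (1)²Var(T_3) + (1)²Var(T_4)
= (1)²·0.25 + (1)²·0.16 + (1)²·42.25 + (1)²·3.61 = 46.27

46.270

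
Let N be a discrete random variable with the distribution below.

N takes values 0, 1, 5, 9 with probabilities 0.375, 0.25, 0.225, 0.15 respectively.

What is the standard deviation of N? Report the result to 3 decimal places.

3.256

E[N] = (0)(0.375) + (1)(0.25) + (5)(0.225) + (9)(0.15) = 2.725
E[N²] = (0)²(0.375) + (1)²(0.25) + (5)²(0.225) + (9)²(0.15) = 18.025
Var(N) = E[N²] − (E[N])² = 18.025 − (2.725)² = 10.599375
SD(N) = √10.599375 ≈ 3.256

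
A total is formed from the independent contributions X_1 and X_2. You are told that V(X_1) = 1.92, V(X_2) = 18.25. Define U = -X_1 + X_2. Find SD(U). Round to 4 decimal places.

4.4911

By independence, V(U) = (-1)²V(X_1) + (1)²V(X_2)
= (-1)²·1.92 + (1)²·18.25 = 20.17
SD(U) = √20.17 ≈ 4.4911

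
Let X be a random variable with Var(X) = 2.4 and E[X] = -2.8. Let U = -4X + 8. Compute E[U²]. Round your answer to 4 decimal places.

407.0400

E[-4X + 8] = -4·-2.8 + 8 = 19.2
Var(-4X + 8) = (-4)²·2.4 = 38.4
E[U²] = Var(U) + (E[U])² = 38.4 + (19.2)² = 407.04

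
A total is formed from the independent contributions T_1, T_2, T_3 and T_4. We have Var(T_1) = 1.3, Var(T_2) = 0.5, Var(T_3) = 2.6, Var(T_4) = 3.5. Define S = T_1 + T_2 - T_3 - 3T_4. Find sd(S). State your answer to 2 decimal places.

5.99

By independence, Var(S) = (1)²Var(T_1) + (1)²Var(T_2) + (-1)²Var(T_3) + (-3)²Var(T_4)
= (1)²·1.3 + (1)²·0.5 + (-1)²·2.6 + (-3)²·3.5 = 35.9
sd(S) = √35.9 ≈ 5.99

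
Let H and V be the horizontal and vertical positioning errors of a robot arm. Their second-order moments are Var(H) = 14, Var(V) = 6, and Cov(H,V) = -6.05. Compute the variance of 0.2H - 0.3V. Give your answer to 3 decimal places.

Var(0.2H - 0.3V) = (0.2)²·Var(H) + (-0.3)²·Var(V) + 2·(0.2)·(-0.3)·Cov(H,V)
= 0.04·14 + 0.09·6 + -0.12·-6.05 = 1.826

1.826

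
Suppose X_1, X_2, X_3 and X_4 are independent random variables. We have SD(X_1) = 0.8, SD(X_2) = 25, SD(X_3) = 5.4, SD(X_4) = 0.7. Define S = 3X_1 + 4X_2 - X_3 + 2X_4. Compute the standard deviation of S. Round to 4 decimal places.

V(X_1) = 0.64, V(X_2) = 625, V(X_3) = 29.16, V(X_4) = 0.49
By independence, V(S) = (3)²V(X_1) + (4)²V(X_2) + (-1)²V(X_3) + (2)²V(X_4)
= (3)²·0.64 + (4)²·625 + (-1)²·29.16 + (2)²·0.49 = 10036.88
SD(S) = √10036.88 ≈ 100.1842

100.1842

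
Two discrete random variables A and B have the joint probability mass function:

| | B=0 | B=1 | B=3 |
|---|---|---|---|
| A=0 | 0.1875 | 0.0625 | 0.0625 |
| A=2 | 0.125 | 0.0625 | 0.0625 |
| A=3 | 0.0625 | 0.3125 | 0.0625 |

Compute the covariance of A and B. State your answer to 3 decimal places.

E[A] = 1.8125,  E[B] = 1
E[AB] = 2
cov(A,B) = E[AB] − E[A]E[B] = 2 − (1.8125)(1) = 0.1875

0.188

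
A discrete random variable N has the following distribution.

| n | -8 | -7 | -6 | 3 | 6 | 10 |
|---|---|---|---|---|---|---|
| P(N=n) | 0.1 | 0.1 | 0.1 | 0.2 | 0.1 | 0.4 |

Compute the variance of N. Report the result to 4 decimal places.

E[N] = (-8)(0.1) + (-7)(0.1) + (-6)(0.1) + (3)(0.2) + (6)(0.1) + (10)(0.4) = 3.1
E[N²] = (-8)²(0.1) + (-7)²(0.1) + (-6)²(0.1) + (3)²(0.2) + (6)²(0.1) + (10)²(0.4) = 60.3
Var(N) = E[N²] − (E[N])² = 60.3 − (3.1)² = 50.69

50.6900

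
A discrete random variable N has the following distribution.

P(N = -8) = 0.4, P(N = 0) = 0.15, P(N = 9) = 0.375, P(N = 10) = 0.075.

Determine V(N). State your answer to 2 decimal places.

62.62

E[N] = (-8)(0.4) + (0)(0.15) + (9)(0.375) + (10)(0.075) = 0.925
E[N²] = (-8)²(0.4) + (0)²(0.15) + (9)²(0.375) + (10)²(0.075) = 63.475
V(N) = E[N²] − (E[N])² = 63.475 − (0.925)² = 62.619375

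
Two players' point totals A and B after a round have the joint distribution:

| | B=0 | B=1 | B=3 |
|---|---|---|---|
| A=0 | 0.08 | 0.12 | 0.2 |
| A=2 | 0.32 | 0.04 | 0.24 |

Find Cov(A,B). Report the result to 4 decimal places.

-0.2560

E[A] = 1.2,  E[B] = 1.48
E[AB] = 1.52
Cov(A,B) = E[AB] − E[A]E[B] = 1.52 − (1.2)(1.48) = -0.256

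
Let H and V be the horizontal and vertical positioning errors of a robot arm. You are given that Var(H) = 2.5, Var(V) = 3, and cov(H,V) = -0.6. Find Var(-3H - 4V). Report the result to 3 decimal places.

Var(-3H - 4V) = (-3)²·Var(H) + (-4)²·Var(V) + 2·(-3)·(-4)·cov(H,V)
= 9·2.5 + 16·3 + 24·-0.6 = 56.1

56.100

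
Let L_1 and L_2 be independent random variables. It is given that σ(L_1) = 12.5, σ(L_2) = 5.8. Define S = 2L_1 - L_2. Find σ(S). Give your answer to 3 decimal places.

Var(L_1) = 156.25, Var(L_2) = 33.64
By independence, Var(S) = (2)²Var(L_1) + (-1)²Var(L_2)
= (2)²·156.25 + (-1)²·33.64 = 658.64
σ(S) = √658.64 ≈ 25.664

25.664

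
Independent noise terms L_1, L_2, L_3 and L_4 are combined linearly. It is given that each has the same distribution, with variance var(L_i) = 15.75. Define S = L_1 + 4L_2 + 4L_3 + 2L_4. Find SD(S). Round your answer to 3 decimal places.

24.140

By independence, var(S) = (1)²var(L_1) + (4)²var(L_2) + (4)²var(L_3) + (2)²var(L_4)
= (1)²·15.75 + (4)²·15.75 + (4)²·15.75 + (2)²·15.75 = 582.75
SD(S) = √582.75 ≈ 24.140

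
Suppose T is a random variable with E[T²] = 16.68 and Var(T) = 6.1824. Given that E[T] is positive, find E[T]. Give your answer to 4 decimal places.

3.2400

(E[T])² = E[T²] − Var(T) = 16.68 − 6.1824 = 10.4976
E[T] = √10.4976 = 3.24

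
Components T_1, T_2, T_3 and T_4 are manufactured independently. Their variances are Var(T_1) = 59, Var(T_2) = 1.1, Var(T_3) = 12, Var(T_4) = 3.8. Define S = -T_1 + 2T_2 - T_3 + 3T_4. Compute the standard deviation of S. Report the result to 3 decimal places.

By independence, Var(S) = (-1)²Var(T_1) + (2)²Var(T_2) + (-1)²Var(T_3) + (3)²Var(T_4)
= (-1)²·59 + (2)²·1.1 + (-1)²·12 + (3)²·3.8 = 109.6
SD(S) = √109.6 ≈ 10.469

10.469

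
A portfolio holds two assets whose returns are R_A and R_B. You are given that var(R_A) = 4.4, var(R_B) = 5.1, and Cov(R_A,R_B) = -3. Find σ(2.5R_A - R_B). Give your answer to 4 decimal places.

var(2.5R_A - R_B) = (2.5)²·var(R_A) + (-1)²·var(R_B) + 2·(2.5)·(-1)·Cov(R_A,R_B)
= 6.25·4.4 + 1·5.1 + -5·-3 = 47.6
σ(2.5R_A - R_B) = √47.6 ≈ 6.8993

6.8993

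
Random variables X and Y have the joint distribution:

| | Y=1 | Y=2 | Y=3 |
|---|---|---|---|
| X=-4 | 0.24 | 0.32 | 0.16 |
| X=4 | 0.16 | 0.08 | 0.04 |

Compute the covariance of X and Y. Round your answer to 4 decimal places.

-0.5120

E[X] = -1.76,  E[Y] = 1.8
E[XY] = -3.68
cov(X,Y) = E[XY] − E[X]E[Y] = -3.68 − (-1.76)(1.8) = -0.512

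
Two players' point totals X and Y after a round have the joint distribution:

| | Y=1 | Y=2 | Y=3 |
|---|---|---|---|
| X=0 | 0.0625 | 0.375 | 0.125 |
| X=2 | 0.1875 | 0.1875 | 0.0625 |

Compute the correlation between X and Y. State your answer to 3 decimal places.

-0.299

E[X] = 0.875,  E[Y] = 1.9375
E[XY] = 1.5
Cov(X,Y) = E[XY] − E[X]E[Y] = 1.5 − (0.875)(1.9375) = -0.1953125
Var(X) = 0.984375,  Var(Y) = 0.43359375
ρ = -0.1953125 / √(0.984375·0.43359375) ≈ -0.299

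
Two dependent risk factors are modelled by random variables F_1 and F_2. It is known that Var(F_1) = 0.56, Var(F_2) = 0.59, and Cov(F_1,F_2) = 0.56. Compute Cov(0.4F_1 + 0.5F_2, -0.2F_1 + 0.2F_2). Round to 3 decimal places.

Cov(0.4F_1 + 0.5F_2, -0.2F_1 + 0.2F_2) = (0.4)(-0.2)Var(F_1) + (0.5)(0.2)Var(F_2) + [(0.4)(0.2) + (0.5)(-0.2)]Cov(F_1,F_2)
= -0.08·0.56 + 0.1·0.59 + -0.02·0.56 = 0.003

0.003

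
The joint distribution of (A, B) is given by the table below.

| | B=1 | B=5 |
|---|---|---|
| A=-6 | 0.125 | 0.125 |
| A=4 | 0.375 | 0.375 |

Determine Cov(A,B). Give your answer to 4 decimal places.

0.0000

E[A] = 1.5,  E[B] = 3
E[AB] = 4.5
Cov(A,B) = E[AB] − E[A]E[B] = 4.5 − (1.5)(3) = 0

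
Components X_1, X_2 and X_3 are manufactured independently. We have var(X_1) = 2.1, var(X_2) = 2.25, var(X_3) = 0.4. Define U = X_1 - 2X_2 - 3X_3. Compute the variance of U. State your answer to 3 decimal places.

By independence, var(U) = (1)²var(X_1) + (-2)²var(X_2) + (-3)²var(X_3)
= (1)²·2.1 + (-2)²·2.25 + (-3)²·0.4 = 14.7

14.700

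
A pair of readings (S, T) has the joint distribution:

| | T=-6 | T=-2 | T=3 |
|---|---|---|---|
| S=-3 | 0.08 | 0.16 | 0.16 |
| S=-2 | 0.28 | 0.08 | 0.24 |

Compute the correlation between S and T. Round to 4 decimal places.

-0.1330

E[S] = -2.4,  E[T] = -1.44
E[ST] = 3.2
cov(S,T) = E[ST] − E[S]E[T] = 3.2 − (-2.4)(-1.44) = -0.256
V(S) = 0.24,  V(T) = 15.4464
ρ = -0.256 / √(0.24·15.4464) ≈ -0.1330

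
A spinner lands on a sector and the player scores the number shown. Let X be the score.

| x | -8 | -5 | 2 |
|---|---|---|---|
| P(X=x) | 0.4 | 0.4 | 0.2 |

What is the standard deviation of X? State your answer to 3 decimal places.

E[X] = (-8)(0.4) + (-5)(0.4) + (2)(0.2) = -4.8
E[X²] = (-8)²(0.4) + (-5)²(0.4) + (2)²(0.2) = 36.4
V(X) = E[X²] − (E[X])² = 36.4 − (-4.8)² = 13.36
σ(X) = √13.36 ≈ 3.655

3.655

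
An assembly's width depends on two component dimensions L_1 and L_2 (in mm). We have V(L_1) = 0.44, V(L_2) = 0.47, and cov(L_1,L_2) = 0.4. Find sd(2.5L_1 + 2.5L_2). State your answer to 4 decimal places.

3.2692

V(2.5L_1 + 2.5L_2) = (2.5)²·V(L_1) + (2.5)²·V(L_2) + 2·(2.5)·(2.5)·cov(L_1,L_2)
= 6.25·0.44 + 6.25·0.47 + 12.5·0.4 = 10.6875
sd(2.5L_1 + 2.5L_2) = √10.6875 ≈ 3.2692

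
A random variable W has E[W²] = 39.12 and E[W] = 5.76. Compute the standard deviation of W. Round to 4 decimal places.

2.4377

V(W) = 39.12 − (5.76)² = 5.9424
SD(W) = √5.9424 ≈ 2.4377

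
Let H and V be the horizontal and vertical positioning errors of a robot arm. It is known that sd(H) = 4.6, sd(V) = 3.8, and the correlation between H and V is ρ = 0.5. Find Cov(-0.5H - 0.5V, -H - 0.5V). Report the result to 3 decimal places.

20.745

var(H) = (4.6)² = 21.16;  var(V) = (3.8)² = 14.44
Cov(H,V) = ρ·sd(H)·sd(V) = 0.5·4.6·3.8 = 8.74
Cov(-0.5H - 0.5V, -H - 0.5V) = (-0.5)(-1)var(H) + (-0.5)(-0.5)var(V) + [(-0.5)(-0.5) + (-0.5)(-1)]Cov(H,V)
= 0.5·21.16 + 0.25·14.44 + 0.75·8.74 = 20.745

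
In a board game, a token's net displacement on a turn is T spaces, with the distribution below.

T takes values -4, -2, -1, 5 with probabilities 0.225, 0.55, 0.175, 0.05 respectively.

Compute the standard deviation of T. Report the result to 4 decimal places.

1.8760

E[T] = (-4)(0.225) + (-2)(0.55) + (-1)(0.175) + (5)(0.05) = -1.925
E[T²] = (-4)²(0.225) + (-2)²(0.55) + (-1)²(0.175) + (5)²(0.05) = 7.225
Var(T) = E[T²] − (E[T])² = 7.225 − (-1.925)² = 3.519375
SD(T) = √3.519375 ≈ 1.8760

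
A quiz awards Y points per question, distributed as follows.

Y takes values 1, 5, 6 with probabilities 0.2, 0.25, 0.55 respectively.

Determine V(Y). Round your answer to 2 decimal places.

E[Y] = (1)(0.2) + (5)(0.25) + (6)(0.55) = 4.75
E[Y²] = (1)²(0.2) + (5)²(0.25) + (6)²(0.55) = 26.25
V(Y) = E[Y²] − (E[Y])² = 26.25 − (4.75)² = 3.6875

3.69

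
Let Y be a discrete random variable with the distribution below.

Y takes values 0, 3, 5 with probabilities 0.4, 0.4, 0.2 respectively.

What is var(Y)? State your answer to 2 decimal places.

E[Y] = (0)(0.4) + (3)(0.4) + (5)(0.2) = 2.2
E[Y²] = (0)²(0.4) + (3)²(0.4) + (5)²(0.2) = 8.6
var(Y) = E[Y²] − (E[Y])² = 8.6 − (2.2)² = 3.76

3.76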